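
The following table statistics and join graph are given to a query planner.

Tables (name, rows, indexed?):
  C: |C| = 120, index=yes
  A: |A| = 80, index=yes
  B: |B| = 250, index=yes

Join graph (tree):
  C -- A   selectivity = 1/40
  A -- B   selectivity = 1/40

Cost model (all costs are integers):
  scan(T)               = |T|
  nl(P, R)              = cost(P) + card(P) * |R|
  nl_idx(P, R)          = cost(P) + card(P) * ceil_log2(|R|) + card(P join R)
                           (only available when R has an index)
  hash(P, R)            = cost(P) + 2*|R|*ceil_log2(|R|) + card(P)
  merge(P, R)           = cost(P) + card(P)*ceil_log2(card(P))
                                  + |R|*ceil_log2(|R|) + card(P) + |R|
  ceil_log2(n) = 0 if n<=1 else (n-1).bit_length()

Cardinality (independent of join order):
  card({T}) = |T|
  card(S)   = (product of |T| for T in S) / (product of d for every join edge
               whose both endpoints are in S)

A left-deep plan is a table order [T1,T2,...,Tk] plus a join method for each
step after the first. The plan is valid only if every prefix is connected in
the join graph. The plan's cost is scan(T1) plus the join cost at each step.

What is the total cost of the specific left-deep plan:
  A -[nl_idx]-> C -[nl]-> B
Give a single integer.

60880

step 1: scan A: cost=80, card=80
step 2: join C via nl_idx
    card(P join C) = 80*120/(40) = 240
    cost = 80 + 80*7 + 240 = 880
step 3: join B via nl
    card(P join B) = 240*250/(40) = 1500
    cost = 880 + 240*250 = 60880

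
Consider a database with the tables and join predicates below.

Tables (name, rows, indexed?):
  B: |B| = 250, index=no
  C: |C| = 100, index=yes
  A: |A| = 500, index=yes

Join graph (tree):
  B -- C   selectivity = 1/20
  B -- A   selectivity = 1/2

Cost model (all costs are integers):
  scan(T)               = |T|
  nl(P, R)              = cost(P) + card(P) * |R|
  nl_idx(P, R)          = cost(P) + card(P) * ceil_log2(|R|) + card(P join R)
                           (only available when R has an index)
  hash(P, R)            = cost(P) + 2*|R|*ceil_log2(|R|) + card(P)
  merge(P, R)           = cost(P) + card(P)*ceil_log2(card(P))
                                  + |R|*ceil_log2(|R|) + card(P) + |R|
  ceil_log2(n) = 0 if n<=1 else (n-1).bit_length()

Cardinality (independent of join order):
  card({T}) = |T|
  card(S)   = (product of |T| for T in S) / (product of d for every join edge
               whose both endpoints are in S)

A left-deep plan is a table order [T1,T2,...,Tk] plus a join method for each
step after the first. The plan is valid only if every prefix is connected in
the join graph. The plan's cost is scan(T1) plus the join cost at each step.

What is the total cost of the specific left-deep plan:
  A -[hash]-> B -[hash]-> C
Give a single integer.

step 1: scan A: cost=500, card=500
step 2: join B via hash
    card(P join B) = 500*250/(2) = 62500
    cost = 500 + 2*250*8 + 500 = 5000
step 3: join C via hash
    card(P join C) = 62500*100/(20) = 312500
    cost = 5000 + 2*100*7 + 62500 = 68900

68900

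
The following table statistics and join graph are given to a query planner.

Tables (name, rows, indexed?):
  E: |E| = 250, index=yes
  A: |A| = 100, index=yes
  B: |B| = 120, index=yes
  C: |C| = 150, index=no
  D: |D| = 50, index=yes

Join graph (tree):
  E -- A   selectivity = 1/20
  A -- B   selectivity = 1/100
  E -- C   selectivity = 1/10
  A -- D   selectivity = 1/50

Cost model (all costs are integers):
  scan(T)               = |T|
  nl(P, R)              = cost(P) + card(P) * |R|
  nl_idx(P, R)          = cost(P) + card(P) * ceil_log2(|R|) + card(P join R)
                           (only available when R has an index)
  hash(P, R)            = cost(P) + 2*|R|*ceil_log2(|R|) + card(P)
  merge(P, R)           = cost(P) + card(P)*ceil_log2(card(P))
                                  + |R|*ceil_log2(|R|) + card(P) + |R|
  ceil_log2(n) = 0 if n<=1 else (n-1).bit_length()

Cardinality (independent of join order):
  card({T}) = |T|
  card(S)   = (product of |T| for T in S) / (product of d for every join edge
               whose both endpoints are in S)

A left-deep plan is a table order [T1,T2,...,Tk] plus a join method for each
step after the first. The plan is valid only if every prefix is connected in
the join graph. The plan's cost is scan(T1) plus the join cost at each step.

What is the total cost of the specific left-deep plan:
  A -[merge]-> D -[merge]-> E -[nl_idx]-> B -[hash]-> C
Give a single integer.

step 1: scan A: cost=100, card=100
step 2: join D via merge
    card(P join D) = 100*50/(50) = 100
    cost = 100 + 100*7 + 50*6 + 100 + 50 = 1250
step 3: join E via merge
    card(P join E) = 100*250/(20) = 1250
    cost = 1250 + 100*7 + 250*8 + 100 + 250 = 4300
step 4: join B via nl_idx
    card(P join B) = 1250*120/(100) = 1500
    cost = 4300 + 1250*7 + 1500 = 14550
step 5: join C via hash
    card(P join C) = 1500*150/(10) = 22500
    cost = 14550 + 2*150*8 + 1500 = 18450

18450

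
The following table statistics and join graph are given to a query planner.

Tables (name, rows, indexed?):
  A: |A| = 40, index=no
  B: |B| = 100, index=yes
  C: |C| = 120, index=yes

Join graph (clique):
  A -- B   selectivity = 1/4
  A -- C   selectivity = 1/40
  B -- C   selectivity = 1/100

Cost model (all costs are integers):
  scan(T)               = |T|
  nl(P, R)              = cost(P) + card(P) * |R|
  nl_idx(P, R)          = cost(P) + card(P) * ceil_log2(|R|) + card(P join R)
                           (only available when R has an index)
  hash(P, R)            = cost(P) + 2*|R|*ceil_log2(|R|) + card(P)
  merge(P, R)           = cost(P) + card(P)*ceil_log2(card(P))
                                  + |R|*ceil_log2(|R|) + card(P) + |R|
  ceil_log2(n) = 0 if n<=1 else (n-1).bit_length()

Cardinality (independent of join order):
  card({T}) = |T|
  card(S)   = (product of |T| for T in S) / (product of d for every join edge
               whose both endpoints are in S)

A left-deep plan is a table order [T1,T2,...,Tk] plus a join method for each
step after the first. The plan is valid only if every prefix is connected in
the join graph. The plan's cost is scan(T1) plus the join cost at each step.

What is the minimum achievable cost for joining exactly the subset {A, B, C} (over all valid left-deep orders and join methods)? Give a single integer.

Selinger DP over subsets of {A,B,C}:
  {A}: scan cost=40, card=40
  {B}: scan cost=100, card=100
  {C}: scan cost=120, card=120
  {AB}: card=1000; try (A,hash)→680, (B,merge)→1120, (A,merge)→1180, (B,nl_idx)→1320, (B,hash)→1480, (B,nl)→4040 …(+1); best=680 via (A,hash)
  {AC}: card=120; try (C,nl_idx)→440, (A,hash)→720, (C,merge)→1280, (A,merge)→1360, (C,hash)→1760, (C,nl)→4840 …(+1); best=440 via (C,nl_idx)
  {BC}: card=120; try (C,nl_idx)→920, (B,nl_idx)→1080, (B,hash)→1640, (C,merge)→1860, (C,hash)→1880, (B,merge)→1880 …(+2); best=920 via (C,nl_idx)
  {ABC}: card=30; try (B,nl_idx)→1310, (A,hash)→1520, (B,hash)→1960, (A,merge)→2160, (B,merge)→2200, (C,hash)→3360 …(+5); best=1310 via (B,nl_idx)

1310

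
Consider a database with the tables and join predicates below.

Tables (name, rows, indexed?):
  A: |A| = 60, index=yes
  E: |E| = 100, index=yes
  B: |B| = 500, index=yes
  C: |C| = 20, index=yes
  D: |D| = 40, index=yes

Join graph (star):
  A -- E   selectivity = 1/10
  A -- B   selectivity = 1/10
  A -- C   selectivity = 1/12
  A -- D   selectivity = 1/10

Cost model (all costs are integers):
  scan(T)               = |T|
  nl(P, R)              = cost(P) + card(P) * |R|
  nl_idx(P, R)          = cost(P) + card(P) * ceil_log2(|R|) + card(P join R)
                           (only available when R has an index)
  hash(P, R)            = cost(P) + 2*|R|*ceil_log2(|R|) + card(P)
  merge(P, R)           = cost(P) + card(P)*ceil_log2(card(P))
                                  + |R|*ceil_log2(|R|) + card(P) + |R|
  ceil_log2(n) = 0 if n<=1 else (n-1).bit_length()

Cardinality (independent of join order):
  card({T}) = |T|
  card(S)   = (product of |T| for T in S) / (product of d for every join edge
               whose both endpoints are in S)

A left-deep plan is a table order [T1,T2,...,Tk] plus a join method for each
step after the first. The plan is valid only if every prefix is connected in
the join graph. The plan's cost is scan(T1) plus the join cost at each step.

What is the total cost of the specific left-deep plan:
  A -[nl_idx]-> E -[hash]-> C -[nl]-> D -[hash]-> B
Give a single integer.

step 1: scan A: cost=60, card=60
step 2: join E via nl_idx
    card(P join E) = 60*100/(10) = 600
    cost = 60 + 60*7 + 600 = 1080
step 3: join C via hash
    card(P join C) = 600*20/(12) = 1000
    cost = 1080 + 2*20*5 + 600 = 1880
step 4: join D via nl
    card(P join D) = 1000*40/(10) = 4000
    cost = 1880 + 1000*40 = 41880
step 5: join B via hash
    card(P join B) = 4000*500/(10) = 200000
    cost = 41880 + 2*500*9 + 4000 = 54880

54880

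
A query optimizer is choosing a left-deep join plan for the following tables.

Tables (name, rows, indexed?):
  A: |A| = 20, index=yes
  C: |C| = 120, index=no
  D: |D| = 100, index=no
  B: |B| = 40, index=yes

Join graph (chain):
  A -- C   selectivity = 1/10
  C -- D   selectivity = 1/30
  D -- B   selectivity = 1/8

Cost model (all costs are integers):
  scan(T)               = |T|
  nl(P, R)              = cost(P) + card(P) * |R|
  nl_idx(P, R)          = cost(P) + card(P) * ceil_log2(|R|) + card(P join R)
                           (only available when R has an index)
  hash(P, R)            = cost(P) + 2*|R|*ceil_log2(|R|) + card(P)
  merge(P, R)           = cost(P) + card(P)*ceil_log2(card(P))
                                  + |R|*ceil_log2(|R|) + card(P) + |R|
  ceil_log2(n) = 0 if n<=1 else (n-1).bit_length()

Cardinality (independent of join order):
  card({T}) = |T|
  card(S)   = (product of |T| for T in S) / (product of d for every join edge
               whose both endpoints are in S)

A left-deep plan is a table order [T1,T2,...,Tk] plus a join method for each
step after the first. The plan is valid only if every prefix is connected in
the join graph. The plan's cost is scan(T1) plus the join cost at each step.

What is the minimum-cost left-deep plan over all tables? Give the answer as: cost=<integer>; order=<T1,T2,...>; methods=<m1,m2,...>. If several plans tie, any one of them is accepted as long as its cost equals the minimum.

Selinger DP (subsets sized 1..n):
  {A}: scan cost=20, card=20
  {C}: scan cost=120, card=120
  {D}: scan cost=100, card=100
  {B}: scan cost=40, card=40
  {AC}: card=240; try (A,hash)→440, (A,nl_idx)→960, (C,merge)→1100, (A,merge)→1200, (C,hash)→1720, (C,nl)→2420 …(+1); best=440 via (A,hash)
  {CD}: card=400; try (D,hash)→1640, (C,merge)→1860, (D,merge)→1880, (C,hash)→1880, (C,nl)→12100, (D,nl)→12120; best=1640 via (D,hash)
  {BD}: card=500; try (B,hash)→680, (D,merge)→1120, (B,merge)→1180, (B,nl_idx)→1200, (D,hash)→1480, (D,nl)→4040 …(+1); best=680 via (B,hash)
  {ACD}: card=800; try (D,hash)→2080, (A,hash)→2240, (D,merge)→3400, (A,nl_idx)→4440, (A,merge)→5760, (A,nl)→9640 …(+1); best=2080 via (D,hash)
  {BCD}: card=2000; try (B,hash)→2520, (C,hash)→2860, (B,merge)→5920, (B,nl_idx)→6040, (C,merge)→6640, (B,nl)→17640 …(+1); best=2520 via (B,hash)
  {ABCD}: card=4000; try (B,hash)→3360, (A,hash)→4720, (B,nl_idx)→10880, (B,merge)→11160, (A,nl_idx)→16520, (A,merge)→26640 …(+2); best=3360 via (B,hash)

cost=3360; order=C,A,D,B; methods=hash,hash,hash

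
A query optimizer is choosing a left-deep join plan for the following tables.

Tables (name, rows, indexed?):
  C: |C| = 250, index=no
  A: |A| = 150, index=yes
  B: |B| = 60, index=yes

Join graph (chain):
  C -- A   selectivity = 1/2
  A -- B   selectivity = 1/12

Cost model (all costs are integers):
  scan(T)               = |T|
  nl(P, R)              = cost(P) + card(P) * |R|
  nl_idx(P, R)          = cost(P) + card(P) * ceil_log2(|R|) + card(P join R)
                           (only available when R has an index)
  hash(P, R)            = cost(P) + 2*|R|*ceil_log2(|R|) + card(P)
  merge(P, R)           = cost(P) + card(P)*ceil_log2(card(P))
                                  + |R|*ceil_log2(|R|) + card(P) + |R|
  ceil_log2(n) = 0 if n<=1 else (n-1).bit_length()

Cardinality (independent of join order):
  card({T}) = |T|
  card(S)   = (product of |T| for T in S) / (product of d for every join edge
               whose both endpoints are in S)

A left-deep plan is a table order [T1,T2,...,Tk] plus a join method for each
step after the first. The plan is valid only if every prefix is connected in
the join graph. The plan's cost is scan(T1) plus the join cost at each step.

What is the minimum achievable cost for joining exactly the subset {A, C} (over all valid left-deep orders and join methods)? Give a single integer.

2900

Selinger DP over subsets of {A,C}:
  {C}: scan cost=250, card=250
  {A}: scan cost=150, card=150
  {AC}: card=18750; try (A,hash)→2900, (C,merge)→3750, (A,merge)→3850, (C,hash)→4300, (A,nl_idx)→21000, (C,nl)→37650 …(+1); best=2900 via (A,hash)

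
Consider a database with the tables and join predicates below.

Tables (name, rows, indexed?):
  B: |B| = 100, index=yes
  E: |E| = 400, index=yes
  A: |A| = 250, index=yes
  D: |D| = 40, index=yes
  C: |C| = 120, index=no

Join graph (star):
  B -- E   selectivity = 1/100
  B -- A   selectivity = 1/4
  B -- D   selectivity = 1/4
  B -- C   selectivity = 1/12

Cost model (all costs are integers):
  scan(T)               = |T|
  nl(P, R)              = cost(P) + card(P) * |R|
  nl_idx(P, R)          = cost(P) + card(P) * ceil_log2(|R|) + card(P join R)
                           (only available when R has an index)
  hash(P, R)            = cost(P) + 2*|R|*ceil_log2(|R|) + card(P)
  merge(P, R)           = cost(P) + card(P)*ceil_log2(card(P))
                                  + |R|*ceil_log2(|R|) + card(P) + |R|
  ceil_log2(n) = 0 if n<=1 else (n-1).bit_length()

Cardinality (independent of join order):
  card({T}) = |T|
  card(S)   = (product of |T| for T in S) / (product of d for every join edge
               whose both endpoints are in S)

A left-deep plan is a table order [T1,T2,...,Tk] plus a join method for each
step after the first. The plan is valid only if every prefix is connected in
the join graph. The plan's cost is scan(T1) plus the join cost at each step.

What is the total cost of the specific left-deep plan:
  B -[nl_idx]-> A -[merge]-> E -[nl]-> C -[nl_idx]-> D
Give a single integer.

step 1: scan B: cost=100, card=100
step 2: join A via nl_idx
    card(P join A) = 100*250/(4) = 6250
    cost = 100 + 100*8 + 6250 = 7150
step 3: join E via merge
    card(P join E) = 6250*400/(100) = 25000
    cost = 7150 + 6250*13 + 400*9 + 6250 + 400 = 98650
step 4: join C via nl
    card(P join C) = 25000*120/(12) = 250000
    cost = 98650 + 25000*120 = 3098650
step 5: join D via nl_idx
    card(P join D) = 250000*40/(4) = 2500000
    cost = 3098650 + 250000*6 + 2500000 = 7098650

7098650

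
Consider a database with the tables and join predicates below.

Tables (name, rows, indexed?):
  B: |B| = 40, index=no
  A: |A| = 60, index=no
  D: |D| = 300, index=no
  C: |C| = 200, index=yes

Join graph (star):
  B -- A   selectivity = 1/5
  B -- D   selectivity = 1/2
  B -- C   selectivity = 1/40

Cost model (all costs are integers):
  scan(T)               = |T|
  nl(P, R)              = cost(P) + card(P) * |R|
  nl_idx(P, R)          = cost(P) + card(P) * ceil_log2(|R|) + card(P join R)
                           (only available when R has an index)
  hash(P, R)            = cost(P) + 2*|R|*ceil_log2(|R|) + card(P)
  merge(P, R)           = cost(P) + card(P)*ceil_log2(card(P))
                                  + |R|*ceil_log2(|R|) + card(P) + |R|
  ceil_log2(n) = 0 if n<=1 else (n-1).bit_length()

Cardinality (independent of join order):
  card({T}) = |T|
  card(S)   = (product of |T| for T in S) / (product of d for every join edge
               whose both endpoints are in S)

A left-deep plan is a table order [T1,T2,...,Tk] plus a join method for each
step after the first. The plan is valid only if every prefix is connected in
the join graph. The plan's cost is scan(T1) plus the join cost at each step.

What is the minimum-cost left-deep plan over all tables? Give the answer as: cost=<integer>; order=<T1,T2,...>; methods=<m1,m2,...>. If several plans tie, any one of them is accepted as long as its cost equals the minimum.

Selinger DP (subsets sized 1..n):
  {B}: scan cost=40, card=40
  {A}: scan cost=60, card=60
  {D}: scan cost=300, card=300
  {C}: scan cost=200, card=200
  {AB}: card=480; try (B,hash)→600, (A,merge)→740, (B,merge)→760, (A,hash)→800, (A,nl)→2440, (B,nl)→2460; best=600 via (B,hash)
  {BD}: card=6000; try (B,hash)→1080, (D,merge)→3320, (B,merge)→3580, (D,hash)→5480, (D,nl)→12040, (B,nl)→12300; best=1080 via (B,hash)
  {BC}: card=200; try (C,nl_idx)→560, (B,hash)→880, (C,merge)→2120, (B,merge)→2280, (C,hash)→3280, (C,nl)→8040 …(+1); best=560 via (C,nl_idx)
  {ABD}: card=72000; try (D,hash)→6480, (A,hash)→7800, (D,merge)→8400, (A,merge)→85500, (D,nl)→144600, (A,nl)→361080; best=6480 via (D,hash)
  {ABC}: card=2400; try (A,hash)→1480, (A,merge)→2780, (C,hash)→4280, (C,nl_idx)→6840, (C,merge)→7200, (A,nl)→12560 …(+1); best=1480 via (A,hash)
  {BCD}: card=30000; try (D,merge)→5360, (D,hash)→6160, (C,hash)→10280, (D,nl)→60560, (C,nl_idx)→79080, (C,merge)→86880 …(+1); best=5360 via (D,merge)
  {ABCD}: card=360000; try (D,hash)→9280, (D,merge)→35680, (A,hash)→36080, (C,hash)→81680, (A,merge)→485780, (D,nl)→721480 …(+4); best=9280 via (D,hash)

cost=9280; order=B,C,A,D; methods=nl_idx,hash,hash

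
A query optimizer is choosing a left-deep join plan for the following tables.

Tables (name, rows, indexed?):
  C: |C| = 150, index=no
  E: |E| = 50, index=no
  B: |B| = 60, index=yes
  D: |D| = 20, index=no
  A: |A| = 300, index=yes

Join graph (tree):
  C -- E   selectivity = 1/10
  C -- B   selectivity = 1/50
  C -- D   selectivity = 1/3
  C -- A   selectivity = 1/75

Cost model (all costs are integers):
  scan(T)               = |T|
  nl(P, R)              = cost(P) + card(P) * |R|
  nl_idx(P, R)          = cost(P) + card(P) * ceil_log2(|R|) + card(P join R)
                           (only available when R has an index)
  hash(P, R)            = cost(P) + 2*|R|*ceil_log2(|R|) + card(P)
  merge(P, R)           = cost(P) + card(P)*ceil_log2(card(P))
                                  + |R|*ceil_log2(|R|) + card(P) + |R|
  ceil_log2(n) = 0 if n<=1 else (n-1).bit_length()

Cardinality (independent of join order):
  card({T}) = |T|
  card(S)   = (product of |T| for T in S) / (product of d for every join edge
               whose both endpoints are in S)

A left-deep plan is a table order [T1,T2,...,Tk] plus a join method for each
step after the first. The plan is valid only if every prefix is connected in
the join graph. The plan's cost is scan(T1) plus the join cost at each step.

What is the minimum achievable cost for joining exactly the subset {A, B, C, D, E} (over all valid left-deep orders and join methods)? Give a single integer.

Selinger DP over subsets of {A,B,C,D,E}:
  {C}: scan cost=150, card=150
  {E}: scan cost=50, card=50
  {B}: scan cost=60, card=60
  {D}: scan cost=20, card=20
  {A}: scan cost=300, card=300
  {CE}: card=750; try (E,hash)→900, (C,merge)→1750, (E,merge)→1850, (C,hash)→2500, (C,nl)→7550, (E,nl)→7650; best=900 via (E,hash)
  {BC}: card=180; try (B,hash)→1020, (B,nl_idx)→1230, (C,merge)→1830, (B,merge)→1920, (C,hash)→2520, (C,nl)→9060 …(+1); best=1020 via (B,hash)
  {CD}: card=1000; try (D,hash)→500, (C,merge)→1490, (D,merge)→1620, (C,hash)→2440, (C,nl)→3020, (D,nl)→3150; best=500 via (D,hash)
  {AC}: card=600; try (A,nl_idx)→2100, (C,hash)→3000, (A,merge)→4500, (C,merge)→4650, (A,hash)→5700, (A,nl)→45150 …(+1); best=2100 via (A,nl_idx)
  {BCE}: card=900; try (E,hash)→1800, (B,hash)→2370, (E,merge)→2990, (B,nl_idx)→6300, (B,merge)→9570, (E,nl)→10020 …(+1); best=1800 via (E,hash)
  {CDE}: card=5000; try (D,hash)→1850, (E,hash)→2100, (D,merge)→9270, (E,merge)→11850, (D,nl)→15900, (E,nl)→50500; best=1850 via (D,hash)
  {ACE}: card=3000; try (E,hash)→3300, (A,hash)→7050, (E,merge)→9050, (A,nl_idx)→10650, (A,merge)→12150, (E,nl)→32100 …(+1); best=3300 via (E,hash)
  {BCD}: card=1200; try (D,hash)→1400, (B,hash)→2220, (D,merge)→2760, (D,nl)→4620, (B,nl_idx)→7700, (B,merge)→11920 …(+1); best=1400 via (D,hash)
  {ABC}: card=720; try (A,nl_idx)→3360, (B,hash)→3420, (A,merge)→5640, (B,nl_idx)→6420, (A,hash)→6600, (B,merge)→9120 …(+2); best=3360 via (A,nl_idx)
  {ACD}: card=4000; try (D,hash)→2900, (A,hash)→6900, (D,merge)→8820, (A,nl_idx)→13500, (D,nl)→14100, (A,merge)→14500 …(+1); best=2900 via (D,hash)
  {BCDE}: card=6000; try (D,hash)→2900, (E,hash)→3200, (B,hash)→7570, (D,merge)→11820, (E,merge)→16150, (D,nl)→19800 …(+4); best=2900 via (D,hash)
  {ABCE}: card=3600; try (E,hash)→4680, (B,hash)→7020, (A,hash)→8100, (E,merge)→11630, (A,nl_idx)→13500, (A,merge)→14700 …(+5); best=4680 via (E,hash)
  {ACDE}: card=20000; try (D,hash)→6500, (E,hash)→7500, (A,hash)→12250, (D,merge)→42420, (E,merge)→55250, (D,nl)→63300 …(+4); best=6500 via (D,hash)
  {ABCD}: card=4800; try (D,hash)→4280, (B,hash)→7620, (A,hash)→8000, (D,merge)→11400, (A,nl_idx)→17000, (D,nl)→17760 …(+5); best=4280 via (D,hash)
  {ABCDE}: card=24000; try (D,hash)→8480, (E,hash)→9680, (A,hash)→14300, (B,hash)→27220, (D,merge)→51600, (E,merge)→71830 …(+8); best=8480 via (D,hash)

8480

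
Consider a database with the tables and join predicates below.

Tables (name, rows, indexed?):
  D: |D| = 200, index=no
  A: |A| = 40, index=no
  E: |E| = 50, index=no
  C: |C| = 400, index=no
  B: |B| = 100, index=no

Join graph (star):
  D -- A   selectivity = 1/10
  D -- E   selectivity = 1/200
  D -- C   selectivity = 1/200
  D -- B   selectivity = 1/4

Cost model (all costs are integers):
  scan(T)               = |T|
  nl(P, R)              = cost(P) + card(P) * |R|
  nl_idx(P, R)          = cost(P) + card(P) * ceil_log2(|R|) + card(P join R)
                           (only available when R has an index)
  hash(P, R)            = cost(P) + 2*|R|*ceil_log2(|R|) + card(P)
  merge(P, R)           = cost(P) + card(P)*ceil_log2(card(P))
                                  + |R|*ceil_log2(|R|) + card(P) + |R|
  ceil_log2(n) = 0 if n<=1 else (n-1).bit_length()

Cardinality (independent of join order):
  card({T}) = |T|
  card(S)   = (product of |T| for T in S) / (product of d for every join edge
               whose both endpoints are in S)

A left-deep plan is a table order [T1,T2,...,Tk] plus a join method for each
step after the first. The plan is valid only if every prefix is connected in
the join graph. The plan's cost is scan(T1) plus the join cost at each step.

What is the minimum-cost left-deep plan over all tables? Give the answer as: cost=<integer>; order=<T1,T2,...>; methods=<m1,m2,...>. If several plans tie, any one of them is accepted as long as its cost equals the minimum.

cost=7380; order=C,D,E,A,B; methods=hash,hash,hash,hash

Selinger DP (subsets sized 1..n):
  {D}: scan cost=200, card=200
  {A}: scan cost=40, card=40
  {E}: scan cost=50, card=50
  {C}: scan cost=400, card=400
  {B}: scan cost=100, card=100
  {AD}: card=800; try (A,hash)→880, (D,merge)→2120, (A,merge)→2280, (D,hash)→3280, (D,nl)→8040, (A,nl)→8200; best=880 via (A,hash)
  {DE}: card=50; try (E,hash)→1000, (D,merge)→2200, (E,merge)→2350, (D,hash)→3300, (D,nl)→10050, (E,nl)→10200; best=1000 via (E,hash)
  {CD}: card=400; try (D,hash)→4000, (C,merge)→6000, (D,merge)→6200, (C,hash)→7600, (C,nl)→80200, (D,nl)→80400; best=4000 via (D,hash)
  {BD}: card=5000; try (B,hash)→1800, (D,merge)→2700, (B,merge)→2800, (D,hash)→3400, (D,nl)→20100, (B,nl)→20200; best=1800 via (B,hash)
  {ADE}: card=200; try (A,hash)→1530, (A,merge)→1630, (E,hash)→2280, (A,nl)→3000, (E,merge)→10030, (E,nl)→40880; best=1530 via (A,hash)
  {ACD}: card=1600; try (A,hash)→4880, (A,merge)→8280, (C,hash)→8880, (C,merge)→13680, (A,nl)→20000, (C,nl)→320880; best=4880 via (A,hash)
  {ABD}: card=20000; try (B,hash)→3080, (A,hash)→7280, (B,merge)→10480, (A,merge)→72080, (B,nl)→80880, (A,nl)→201800; best=3080 via (B,hash)
  {CDE}: card=100; try (E,hash)→5000, (C,merge)→5350, (C,hash)→8250, (E,merge)→8350, (C,nl)→21000, (E,nl)→24000; best=5000 via (E,hash)
  {BDE}: card=1250; try (B,merge)→2150, (B,hash)→2450, (B,nl)→6000, (E,hash)→7400, (E,merge)→72150, (E,nl)→251800; best=2150 via (B,merge)
  {BCD}: card=10000; try (B,hash)→5800, (B,merge)→8800, (C,hash)→14000, (B,nl)→44000, (C,merge)→75800, (C,nl)→2001800; best=5800 via (B,hash)
  {ACDE}: card=400; try (A,hash)→5580, (A,merge)→6080, (E,hash)→7080, (C,merge)→7330, (C,hash)→8930, (A,nl)→9000 …(+3); best=5580 via (A,hash)
  {ABDE}: card=5000; try (B,hash)→3130, (A,hash)→3880, (B,merge)→4130, (A,merge)→17430, (B,nl)→21530, (E,hash)→23680 …(+3); best=3130 via (B,hash)
  {ABCD}: card=40000; try (B,hash)→7880, (A,hash)→16280, (B,merge)→24880, (C,hash)→30280, (A,merge)→156080, (B,nl)→164880 …(+3); best=7880 via (B,hash)
  {BCDE}: card=2500; try (B,hash)→6500, (B,merge)→6600, (C,hash)→10600, (B,nl)→15000, (E,hash)→16400, (C,merge)→21150 …(+3); best=6500 via (B,hash)
  {ABCDE}: card=10000; try (B,hash)→7380, (A,hash)→9480, (B,merge)→10380, (C,hash)→15330, (A,merge)→39280, (B,nl)→45580 …(+6); best=7380 via (B,hash)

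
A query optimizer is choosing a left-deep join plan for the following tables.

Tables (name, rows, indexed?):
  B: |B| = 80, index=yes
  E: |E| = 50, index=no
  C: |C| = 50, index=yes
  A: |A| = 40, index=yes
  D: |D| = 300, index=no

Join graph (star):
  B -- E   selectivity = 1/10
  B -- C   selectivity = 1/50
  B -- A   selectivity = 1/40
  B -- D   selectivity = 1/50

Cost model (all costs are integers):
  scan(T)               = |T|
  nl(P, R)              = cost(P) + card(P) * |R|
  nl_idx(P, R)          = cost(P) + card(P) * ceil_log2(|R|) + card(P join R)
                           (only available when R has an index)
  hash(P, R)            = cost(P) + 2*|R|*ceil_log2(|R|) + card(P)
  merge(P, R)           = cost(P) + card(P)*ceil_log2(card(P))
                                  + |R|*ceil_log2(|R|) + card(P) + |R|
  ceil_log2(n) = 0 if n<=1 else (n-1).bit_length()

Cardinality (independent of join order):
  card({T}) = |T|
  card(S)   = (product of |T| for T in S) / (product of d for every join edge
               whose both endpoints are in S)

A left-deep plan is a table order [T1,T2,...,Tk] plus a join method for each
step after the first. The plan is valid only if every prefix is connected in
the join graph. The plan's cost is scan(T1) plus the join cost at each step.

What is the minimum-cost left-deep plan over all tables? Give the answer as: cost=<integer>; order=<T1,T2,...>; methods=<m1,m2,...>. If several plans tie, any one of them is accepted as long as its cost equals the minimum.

Selinger DP (subsets sized 1..n):
  {B}: scan cost=80, card=80
  {E}: scan cost=50, card=50
  {C}: scan cost=50, card=50
  {A}: scan cost=40, card=40
  {D}: scan cost=300, card=300
  {BE}: card=400; try (E,hash)→760, (B,nl_idx)→800, (B,merge)→1040, (E,merge)→1070, (B,hash)→1220, (B,nl)→4050 …(+1); best=760 via (E,hash)
  {BC}: card=80; try (B,nl_idx)→480, (C,nl_idx)→640, (C,hash)→760, (B,merge)→1040, (C,merge)→1070, (B,hash)→1220 …(+2); best=480 via (B,nl_idx)
  {AB}: card=80; try (B,nl_idx)→400, (A,hash)→640, (A,nl_idx)→640, (B,merge)→960, (A,merge)→1000, (B,hash)→1200 …(+2); best=400 via (B,nl_idx)
  {BD}: card=480; try (B,hash)→1720, (B,nl_idx)→2880, (D,merge)→3720, (B,merge)→3940, (D,hash)→5560, (D,nl)→24080 …(+1); best=1720 via (B,hash)
  {BCE}: card=400; try (E,hash)→1160, (E,merge)→1470, (C,hash)→1760, (C,nl_idx)→3560, (E,nl)→4480, (C,merge)→5110 …(+1); best=1160 via (E,hash)
  {ABE}: card=400; try (E,hash)→1080, (E,merge)→1390, (A,hash)→1640, (A,nl_idx)→3560, (E,nl)→4400, (A,merge)→5040 …(+1); best=1080 via (E,hash)
  {BDE}: card=2400; try (E,hash)→2800, (D,hash)→6560, (E,merge)→6870, (D,merge)→7760, (E,nl)→25720, (D,nl)→120760; best=2800 via (E,hash)
  {ABC}: card=80; try (C,nl_idx)→960, (A,hash)→1040, (A,nl_idx)→1040, (C,hash)→1080, (C,merge)→1390, (A,merge)→1400 …(+2); best=960 via (C,nl_idx)
  {BCD}: card=480; try (C,hash)→2800, (D,merge)→4120, (C,nl_idx)→5080, (D,hash)→5960, (C,merge)→6870, (D,nl)→24480 …(+1); best=2800 via (C,hash)
  {ABD}: card=480; try (A,hash)→2680, (D,merge)→4040, (A,nl_idx)→5080, (D,hash)→5880, (A,merge)→6800, (A,nl)→20920 …(+1); best=2680 via (A,hash)
  {ABCE}: card=400; try (E,hash)→1640, (E,merge)→1950, (A,hash)→2040, (C,hash)→2080, (C,nl_idx)→3880, (A,nl_idx)→3960 …(+5); best=1640 via (E,hash)
  {BCDE}: card=2400; try (E,hash)→3880, (C,hash)→5800, (D,hash)→6960, (E,merge)→7950, (D,merge)→8160, (C,nl_idx)→19600 …(+4); best=3880 via (E,hash)
  {ABDE}: card=2400; try (E,hash)→3760, (A,hash)→5680, (D,hash)→6880, (E,merge)→7830, (D,merge)→8080, (A,nl_idx)→19600 …(+4); best=3760 via (E,hash)
  {ABCD}: card=480; try (C,hash)→3760, (A,hash)→3760, (D,merge)→4600, (C,nl_idx)→6040, (A,nl_idx)→6160, (D,hash)→6440 …(+5); best=3760 via (C,hash)
  {ABCDE}: card=2400; try (E,hash)→4840, (C,hash)→6760, (A,hash)→6760, (D,hash)→7440, (D,merge)→8640, (E,merge)→8910 …(+8); best=4840 via (E,hash)

cost=4840; order=D,B,A,C,E; methods=hash,hash,hash,hash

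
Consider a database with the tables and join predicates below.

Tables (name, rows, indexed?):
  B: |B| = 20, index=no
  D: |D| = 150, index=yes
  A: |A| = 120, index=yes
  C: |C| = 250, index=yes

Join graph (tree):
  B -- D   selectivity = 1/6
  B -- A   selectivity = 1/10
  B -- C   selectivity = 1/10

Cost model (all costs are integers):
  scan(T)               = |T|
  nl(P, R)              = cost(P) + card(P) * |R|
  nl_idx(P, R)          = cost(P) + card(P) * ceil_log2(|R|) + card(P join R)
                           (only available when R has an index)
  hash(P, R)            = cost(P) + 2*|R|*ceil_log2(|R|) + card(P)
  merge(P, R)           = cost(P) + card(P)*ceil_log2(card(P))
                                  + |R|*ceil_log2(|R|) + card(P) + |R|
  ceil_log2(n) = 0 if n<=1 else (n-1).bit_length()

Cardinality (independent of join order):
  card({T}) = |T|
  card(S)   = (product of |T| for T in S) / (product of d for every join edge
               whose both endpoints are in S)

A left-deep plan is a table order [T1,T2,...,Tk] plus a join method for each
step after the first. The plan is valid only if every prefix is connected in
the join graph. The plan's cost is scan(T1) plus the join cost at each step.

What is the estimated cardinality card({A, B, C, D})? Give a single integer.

150000

Tables in S: A(120), B(20), C(250), D(150)
Edges inside S: B-D(d=6), B-A(d=10), B-C(d=10)
numerator = 120 * 20 * 250 * 150 = 90000000
denominator = 6 * 10 * 10 = 600
card(S) = 90000000 / 600 = 150000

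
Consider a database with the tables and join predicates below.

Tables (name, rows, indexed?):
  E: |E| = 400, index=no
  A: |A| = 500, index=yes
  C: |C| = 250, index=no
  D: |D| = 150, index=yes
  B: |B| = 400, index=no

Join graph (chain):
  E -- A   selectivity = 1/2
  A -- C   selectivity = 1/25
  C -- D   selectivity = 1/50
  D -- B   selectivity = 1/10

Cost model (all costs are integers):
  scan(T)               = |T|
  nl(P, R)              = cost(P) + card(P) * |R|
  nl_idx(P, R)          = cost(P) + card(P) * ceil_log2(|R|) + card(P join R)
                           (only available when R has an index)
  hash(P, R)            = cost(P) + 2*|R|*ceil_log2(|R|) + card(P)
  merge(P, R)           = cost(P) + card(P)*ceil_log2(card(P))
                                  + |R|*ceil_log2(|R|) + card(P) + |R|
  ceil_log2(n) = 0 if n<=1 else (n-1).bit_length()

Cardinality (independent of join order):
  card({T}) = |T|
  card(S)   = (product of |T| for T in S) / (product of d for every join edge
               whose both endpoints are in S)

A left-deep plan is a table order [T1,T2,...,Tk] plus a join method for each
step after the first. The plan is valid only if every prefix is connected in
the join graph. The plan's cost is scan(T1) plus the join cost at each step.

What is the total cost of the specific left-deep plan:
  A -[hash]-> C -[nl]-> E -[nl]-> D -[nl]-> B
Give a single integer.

step 1: scan A: cost=500, card=500
step 2: join C via hash
    card(P join C) = 500*250/(25) = 5000
    cost = 500 + 2*250*8 + 500 = 5000
step 3: join E via nl
    card(P join E) = 5000*400/(2) = 1000000
    cost = 5000 + 5000*400 = 2005000
step 4: join D via nl
    card(P join D) = 1000000*150/(50) = 3000000
    cost = 2005000 + 1000000*150 = 152005000
step 5: join B via nl
    card(P join B) = 3000000*400/(10) = 120000000
    cost = 152005000 + 3000000*400 = 1352005000

1352005000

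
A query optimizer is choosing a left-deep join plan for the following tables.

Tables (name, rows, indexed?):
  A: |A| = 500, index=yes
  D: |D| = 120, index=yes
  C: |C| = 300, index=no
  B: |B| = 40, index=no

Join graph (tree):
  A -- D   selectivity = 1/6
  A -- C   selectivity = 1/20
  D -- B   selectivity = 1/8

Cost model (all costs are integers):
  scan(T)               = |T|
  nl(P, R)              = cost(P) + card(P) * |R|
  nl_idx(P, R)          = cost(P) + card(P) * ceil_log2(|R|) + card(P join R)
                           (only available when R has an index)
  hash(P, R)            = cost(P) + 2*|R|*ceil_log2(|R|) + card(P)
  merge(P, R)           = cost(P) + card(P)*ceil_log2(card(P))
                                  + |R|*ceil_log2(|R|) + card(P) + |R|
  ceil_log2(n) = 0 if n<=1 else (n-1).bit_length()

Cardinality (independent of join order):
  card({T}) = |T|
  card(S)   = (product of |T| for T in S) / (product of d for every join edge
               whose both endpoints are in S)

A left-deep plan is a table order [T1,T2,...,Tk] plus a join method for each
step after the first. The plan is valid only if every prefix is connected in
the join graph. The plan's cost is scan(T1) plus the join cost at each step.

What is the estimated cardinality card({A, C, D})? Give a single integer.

Tables in S: A(500), C(300), D(120)
Edges inside S: A-D(d=6), A-C(d=20)
numerator = 500 * 300 * 120 = 18000000
denominator = 6 * 20 = 120
card(S) = 18000000 / 120 = 150000

150000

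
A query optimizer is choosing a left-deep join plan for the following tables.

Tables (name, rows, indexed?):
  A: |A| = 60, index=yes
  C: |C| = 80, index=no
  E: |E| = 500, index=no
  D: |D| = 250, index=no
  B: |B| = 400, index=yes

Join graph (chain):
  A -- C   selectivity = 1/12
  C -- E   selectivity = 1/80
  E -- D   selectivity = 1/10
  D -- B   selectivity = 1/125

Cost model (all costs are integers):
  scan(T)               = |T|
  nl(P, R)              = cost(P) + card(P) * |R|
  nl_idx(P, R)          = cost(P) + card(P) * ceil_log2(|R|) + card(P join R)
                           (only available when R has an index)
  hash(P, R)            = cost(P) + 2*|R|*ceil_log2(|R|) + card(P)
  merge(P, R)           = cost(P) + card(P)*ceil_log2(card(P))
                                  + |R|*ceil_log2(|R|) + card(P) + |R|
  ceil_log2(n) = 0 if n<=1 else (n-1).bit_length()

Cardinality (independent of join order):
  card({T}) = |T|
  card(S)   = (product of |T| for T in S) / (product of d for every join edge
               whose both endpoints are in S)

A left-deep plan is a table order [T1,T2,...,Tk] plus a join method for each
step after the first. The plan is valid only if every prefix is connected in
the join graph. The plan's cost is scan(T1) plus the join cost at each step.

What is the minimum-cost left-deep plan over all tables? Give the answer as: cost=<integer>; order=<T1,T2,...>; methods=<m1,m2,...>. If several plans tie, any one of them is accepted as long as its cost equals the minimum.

cost=67040; order=E,C,D,B,A; methods=hash,hash,hash,hash

Selinger DP (subsets sized 1..n):
  {A}: scan cost=60, card=60
  {C}: scan cost=80, card=80
  {E}: scan cost=500, card=500
  {D}: scan cost=250, card=250
  {B}: scan cost=400, card=400
  {AC}: card=400; try (A,hash)→880, (A,nl_idx)→960, (C,merge)→1120, (A,merge)→1140, (C,hash)→1240, (C,nl)→4860 …(+1); best=880 via (A,hash)
  {CE}: card=500; try (C,hash)→2120, (E,merge)→5720, (C,merge)→6140, (E,hash)→9160, (E,nl)→40080, (C,nl)→40500; best=2120 via (C,hash)
  {DE}: card=12500; try (D,hash)→5000, (E,merge)→7500, (D,merge)→7750, (E,hash)→9500, (E,nl)→125250, (D,nl)→125500; best=5000 via (D,hash)
  {BD}: card=800; try (B,nl_idx)→3300, (D,hash)→4800, (B,merge)→6500, (D,merge)→6650, (B,hash)→7700, (B,nl)→100250 …(+1); best=3300 via (B,nl_idx)
  {ACE}: card=2500; try (A,hash)→3340, (A,merge)→7540, (A,nl_idx)→7620, (E,merge)→9880, (E,hash)→10280, (A,nl)→32120 …(+1); best=3340 via (A,hash)
  {CDE}: card=12500; try (D,hash)→6620, (D,merge)→9370, (C,hash)→18620, (D,nl)→127120, (C,merge)→193140, (C,nl)→1005000; best=6620 via (D,hash)
  {BDE}: card=40000; try (E,hash)→13100, (E,merge)→17100, (B,hash)→24700, (B,nl_idx)→157500, (B,merge)→196500, (E,nl)→403300 …(+1); best=13100 via (E,hash)
  {ACDE}: card=62500; try (D,hash)→9840, (A,hash)→19840, (D,merge)→38090, (A,nl_idx)→144120, (A,merge)→194540, (D,nl)→628340 …(+1); best=9840 via (D,hash)
  {BCDE}: card=40000; try (B,hash)→26320, (C,hash)→54220, (B,nl_idx)→159120, (B,merge)→198120, (C,merge)→693740, (C,nl)→3213100 …(+1); best=26320 via (B,hash)
  {ABCDE}: card=200000; try (A,hash)→67040, (B,hash)→79540, (A,nl_idx)→466320, (A,merge)→706740, (B,nl_idx)→772340, (B,merge)→1076340 …(+2); best=67040 via (A,hash)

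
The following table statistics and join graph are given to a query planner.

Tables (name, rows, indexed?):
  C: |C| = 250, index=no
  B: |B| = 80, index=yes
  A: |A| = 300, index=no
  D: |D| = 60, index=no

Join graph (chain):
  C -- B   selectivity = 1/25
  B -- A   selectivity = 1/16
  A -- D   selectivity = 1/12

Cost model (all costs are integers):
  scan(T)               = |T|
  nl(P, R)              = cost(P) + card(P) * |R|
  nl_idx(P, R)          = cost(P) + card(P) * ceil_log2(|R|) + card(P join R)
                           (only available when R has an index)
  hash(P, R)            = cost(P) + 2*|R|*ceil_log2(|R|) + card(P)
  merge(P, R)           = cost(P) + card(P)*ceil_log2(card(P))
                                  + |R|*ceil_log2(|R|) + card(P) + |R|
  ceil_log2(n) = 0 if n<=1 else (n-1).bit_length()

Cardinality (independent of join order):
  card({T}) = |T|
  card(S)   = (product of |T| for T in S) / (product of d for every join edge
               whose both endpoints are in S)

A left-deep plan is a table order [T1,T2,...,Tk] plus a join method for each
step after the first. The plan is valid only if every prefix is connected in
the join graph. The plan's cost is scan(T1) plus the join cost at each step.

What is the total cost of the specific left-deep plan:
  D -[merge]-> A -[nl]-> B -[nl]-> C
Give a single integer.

step 1: scan D: cost=60, card=60
step 2: join A via merge
    card(P join A) = 60*300/(12) = 1500
    cost = 60 + 60*6 + 300*9 + 60 + 300 = 3480
step 3: join B via nl
    card(P join B) = 1500*80/(16) = 7500
    cost = 3480 + 1500*80 = 123480
step 4: join C via nl
    card(P join C) = 7500*250/(25) = 75000
    cost = 123480 + 7500*250 = 1998480

1998480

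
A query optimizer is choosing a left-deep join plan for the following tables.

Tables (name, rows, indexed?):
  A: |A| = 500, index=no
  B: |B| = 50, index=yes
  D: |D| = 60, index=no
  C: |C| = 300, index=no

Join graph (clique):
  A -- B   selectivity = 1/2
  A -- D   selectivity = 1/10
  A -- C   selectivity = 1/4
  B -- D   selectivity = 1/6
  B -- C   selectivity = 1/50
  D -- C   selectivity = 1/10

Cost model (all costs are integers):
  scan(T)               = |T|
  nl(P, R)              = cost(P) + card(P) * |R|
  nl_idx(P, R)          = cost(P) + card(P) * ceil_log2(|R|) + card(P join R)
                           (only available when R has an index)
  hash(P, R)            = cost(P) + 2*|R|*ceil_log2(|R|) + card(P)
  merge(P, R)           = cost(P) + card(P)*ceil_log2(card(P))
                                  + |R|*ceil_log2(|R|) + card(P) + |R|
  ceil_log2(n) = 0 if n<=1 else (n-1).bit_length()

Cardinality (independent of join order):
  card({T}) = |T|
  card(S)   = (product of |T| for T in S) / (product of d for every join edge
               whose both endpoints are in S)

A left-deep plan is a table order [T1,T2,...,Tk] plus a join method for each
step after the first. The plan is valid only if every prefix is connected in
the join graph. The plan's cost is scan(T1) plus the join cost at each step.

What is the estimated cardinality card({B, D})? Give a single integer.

Tables in S: B(50), D(60)
Edges inside S: B-D(d=6)
numerator = 50 * 60 = 3000
denominator = 6 = 6
card(S) = 3000 / 6 = 500

500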